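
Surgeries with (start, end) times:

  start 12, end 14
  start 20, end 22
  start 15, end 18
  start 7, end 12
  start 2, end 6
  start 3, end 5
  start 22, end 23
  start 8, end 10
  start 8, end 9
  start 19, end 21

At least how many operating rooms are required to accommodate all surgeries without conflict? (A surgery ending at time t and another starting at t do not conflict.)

3

The answer is the maximum number of intervals overlapping at any instant.
Events (time:±→running): 2:+→1 3:+→2 5:-→1 6:-→0 7:+→1 8:+→2 8:+→3 … peak 3.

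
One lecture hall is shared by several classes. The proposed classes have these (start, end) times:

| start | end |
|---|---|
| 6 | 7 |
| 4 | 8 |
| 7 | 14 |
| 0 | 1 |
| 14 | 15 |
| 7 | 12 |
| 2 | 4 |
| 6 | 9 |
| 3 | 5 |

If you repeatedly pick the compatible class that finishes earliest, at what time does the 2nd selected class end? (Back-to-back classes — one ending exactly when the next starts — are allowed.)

Greedy by earliest finish: after sorting by end time, pick each interval compatible with the last pick.
By end time: (0,1), (2,4), (3,5), (6,7), (4,8), (6,9), (7,12), (7,14), (14,15).
Pick (0,1); next start ≥ 1 → (2,4); next start ≥ 4 → (6,7); next start ≥ 7 → (7,12); next start ≥ 12 → (14,15).
Selected: (0,1) (2,4) (6,7) (7,12) (14,15)

4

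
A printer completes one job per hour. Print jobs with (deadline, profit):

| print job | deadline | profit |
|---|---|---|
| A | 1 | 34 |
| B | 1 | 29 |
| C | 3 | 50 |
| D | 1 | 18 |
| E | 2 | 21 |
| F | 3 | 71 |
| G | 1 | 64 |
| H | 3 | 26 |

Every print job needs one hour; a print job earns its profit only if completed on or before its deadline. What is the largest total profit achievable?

Sort by profit descending; place each in the latest free slot ≤ its deadline.
By profit: F(d3,71), G(d1,64), C(d3,50), A(d1,34), B(d1,29), H(d3,26), E(d2,21), D(d1,18)
F→slot 3; G→slot 1; C→slot 2; A skipped; B skipped; H skipped; E skipped; D skipped.
Profit = 64 + 50 + 71 = 185

185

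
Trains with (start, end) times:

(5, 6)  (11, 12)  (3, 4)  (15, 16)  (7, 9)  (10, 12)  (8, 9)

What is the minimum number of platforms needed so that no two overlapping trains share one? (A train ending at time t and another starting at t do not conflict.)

2

The answer is the maximum number of intervals overlapping at any instant.
Events (time:±→running): 3:+→1 4:-→0 5:+→1 6:-→0 7:+→1 8:+→2 … peak 2.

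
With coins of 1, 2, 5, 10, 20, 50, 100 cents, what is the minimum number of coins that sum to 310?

4

310 − 3×100→10 − 1×10→0
Total coins = 3 + 1 = 4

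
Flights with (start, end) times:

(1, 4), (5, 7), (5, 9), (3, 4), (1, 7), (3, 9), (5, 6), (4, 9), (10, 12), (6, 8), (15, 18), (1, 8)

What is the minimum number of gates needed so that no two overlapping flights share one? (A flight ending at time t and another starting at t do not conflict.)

7

The answer is the maximum number of intervals overlapping at any instant.
starts: [1, 1, 1, 3, 3, 4, 5, 5, 5, 6, 10, 15]
ends:   [4, 4, 6, 7, 7, 8, 8, 9, 9, 9, 12, 18]
s1→1 s1→2 s1→3 s3→4 s3→5 e4→4 e4→3 s4→4 s5→5 s5→6 s5→7  — peak 7.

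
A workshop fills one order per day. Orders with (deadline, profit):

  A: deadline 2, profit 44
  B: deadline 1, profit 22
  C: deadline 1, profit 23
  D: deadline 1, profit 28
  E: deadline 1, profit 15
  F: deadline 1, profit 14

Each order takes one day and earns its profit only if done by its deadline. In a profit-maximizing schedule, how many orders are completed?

2

By profit: A(d2,44), D(d1,28), C(d1,23), B(d1,22), E(d1,15), F(d1,14)
A→slot 2; D→slot 1; C skipped; B skipped; E skipped; F skipped.
2 of 6 scheduled.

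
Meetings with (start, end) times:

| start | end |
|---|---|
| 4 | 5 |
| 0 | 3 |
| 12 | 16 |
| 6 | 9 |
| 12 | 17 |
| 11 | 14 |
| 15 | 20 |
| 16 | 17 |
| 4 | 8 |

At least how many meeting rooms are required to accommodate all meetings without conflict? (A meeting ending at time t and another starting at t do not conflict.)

3

Count concurrent intervals with a sweep; the peak is the room count.
starts: [0, 4, 4, 6, 11, 12, 12, 15, 16]
ends:   [3, 5, 8, 9, 14, 16, 17, 17, 20]
s0→1 e3→0 s4→1 s4→2 e5→1 s6→2 e8→1 e9→0 s11→1 s12→2 s12→3  — peak 3.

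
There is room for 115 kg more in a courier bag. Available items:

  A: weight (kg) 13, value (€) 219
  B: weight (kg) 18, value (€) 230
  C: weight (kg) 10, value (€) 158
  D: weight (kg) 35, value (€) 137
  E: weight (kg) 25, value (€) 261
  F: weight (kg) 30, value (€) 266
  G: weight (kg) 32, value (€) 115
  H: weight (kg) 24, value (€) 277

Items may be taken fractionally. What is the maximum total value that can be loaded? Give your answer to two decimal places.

1366.67

Sort by value per unit weight and fill in that order.
Order: A (219/13=16.85) > C (158/10=15.80) > B (230/18=12.78) > H (277/24=11.54) > E (261/25=10.44) > F (266/30=8.87) > D (137/35=3.91) > G (115/32=3.59)
Fill: take A (13 @ 219) → take C (10 @ 158) → take B (18 @ 230) → take H (24 @ 277) → take E (25 @ 261) → take 25/30 of F → 221.67; 115/115 used.
Total value = 1366.67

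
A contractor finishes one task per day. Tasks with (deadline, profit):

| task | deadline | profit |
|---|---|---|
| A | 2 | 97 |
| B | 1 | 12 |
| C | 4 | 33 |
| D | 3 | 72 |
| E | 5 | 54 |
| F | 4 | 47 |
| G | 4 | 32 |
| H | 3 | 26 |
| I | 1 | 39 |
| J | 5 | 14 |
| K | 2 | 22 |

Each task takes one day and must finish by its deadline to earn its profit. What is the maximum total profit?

By profit: A(d2,97), D(d3,72), E(d5,54), F(d4,47), I(d1,39), C(d4,33), G(d4,32), H(d3,26), K(d2,22), J(d5,14), B(d1,12)
A→slot 2; D→slot 3; E→slot 5; F→slot 4; I→slot 1; C skipped; G skipped; H skipped; K skipped; J skipped; B skipped.
Profit = 39 + 97 + 72 + 47 + 54 = 309

309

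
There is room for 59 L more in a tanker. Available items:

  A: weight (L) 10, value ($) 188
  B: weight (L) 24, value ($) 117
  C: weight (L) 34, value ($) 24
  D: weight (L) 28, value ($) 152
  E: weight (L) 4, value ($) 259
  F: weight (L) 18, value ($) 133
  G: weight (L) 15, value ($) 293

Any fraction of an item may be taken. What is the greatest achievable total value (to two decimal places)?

938.14

Sort by value per unit weight and fill in that order.
Order: E (259/4=64.75) > G (293/15=19.53) > A (188/10=18.80) > F (133/18=7.39) > D (152/28=5.43) > B (117/24=4.88) > C (24/34=0.71)
Fill: take E (4 @ 259) → take G (15 @ 293) → take A (10 @ 188) → take F (18 @ 133) → take 12/28 of D → 65.14; 59/59 used.
Total value = 938.14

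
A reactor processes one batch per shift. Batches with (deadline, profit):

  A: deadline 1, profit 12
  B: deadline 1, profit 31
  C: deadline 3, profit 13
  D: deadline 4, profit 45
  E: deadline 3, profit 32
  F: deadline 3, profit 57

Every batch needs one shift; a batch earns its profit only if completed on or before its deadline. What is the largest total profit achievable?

Sort by profit descending; place each in the latest free slot ≤ its deadline.
Profit order: F=57 D=45 E=32 B=31 C=13 A=12
Assign: F→slot 3, D→slot 4, E→slot 2, B→slot 1, C skipped, A skipped.
Slots: [1:B] [2:E] [3:F] [4:D]
Profit = 31 + 32 + 57 + 45 = 165

165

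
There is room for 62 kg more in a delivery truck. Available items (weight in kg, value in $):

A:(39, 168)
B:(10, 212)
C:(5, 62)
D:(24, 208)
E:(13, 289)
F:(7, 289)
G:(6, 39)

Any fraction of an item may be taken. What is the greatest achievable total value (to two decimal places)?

1079.50

Order: F (289/7=41.29) > E (289/13=22.23) > B (212/10=21.20) > C (62/5=12.40) > D (208/24=8.67) > G (39/6=6.50) > A (168/39=4.31)
Fill: take F (7 @ 289) → take E (13 @ 289) → take B (10 @ 212) → take C (5 @ 62) → take D (24 @ 208) → take 3/6 of G → 19.50; 62/62 used.
Total value = 1079.50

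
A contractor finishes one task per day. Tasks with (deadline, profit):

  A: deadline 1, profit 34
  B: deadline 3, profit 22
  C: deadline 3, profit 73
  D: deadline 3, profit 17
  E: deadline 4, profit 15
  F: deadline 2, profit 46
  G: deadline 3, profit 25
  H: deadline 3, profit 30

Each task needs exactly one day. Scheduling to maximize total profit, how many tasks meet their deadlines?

4

Sort by profit descending; place each in the latest free slot ≤ its deadline.
Profit order: C=73 F=46 A=34 H=30 G=25 B=22 D=17 E=15
Assign: C→slot 3, F→slot 2, A→slot 1, H skipped, G skipped, B skipped, D skipped, E→slot 4.
Slots: [1:A] [2:F] [3:C] [4:E]
4 of 8 scheduled.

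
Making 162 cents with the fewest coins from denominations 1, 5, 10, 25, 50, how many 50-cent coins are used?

3

Use the largest denomination that fits, subtract, and repeat.
162 − 3×50→12 − 1×10→2 − 2×1→0
Count of 50: 3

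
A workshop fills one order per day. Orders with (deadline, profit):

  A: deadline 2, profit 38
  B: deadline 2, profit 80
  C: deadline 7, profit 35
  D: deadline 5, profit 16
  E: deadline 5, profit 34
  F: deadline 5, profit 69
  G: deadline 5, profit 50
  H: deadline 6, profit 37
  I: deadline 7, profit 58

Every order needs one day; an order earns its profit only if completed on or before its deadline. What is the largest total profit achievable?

Take jobs in profit order; each goes to the latest open slot no later than its deadline.
By profit: B(d2,80), F(d5,69), I(d7,58), G(d5,50), A(d2,38), H(d6,37), C(d7,35), E(d5,34), D(d5,16)
B→slot 2; F→slot 5; I→slot 7; G→slot 4; A→slot 1; H→slot 6; C→slot 3; E skipped; D skipped.
Profit = 38 + 80 + 35 + 50 + 69 + 37 + 58 = 367

367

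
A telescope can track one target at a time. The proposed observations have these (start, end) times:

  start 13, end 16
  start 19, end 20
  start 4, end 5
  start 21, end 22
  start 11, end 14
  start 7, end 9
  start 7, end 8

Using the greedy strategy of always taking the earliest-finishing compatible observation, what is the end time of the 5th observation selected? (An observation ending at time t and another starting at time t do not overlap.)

By end time: (4,5), (7,8), (7,9), (11,14), (13,16), (19,20), (21,22).
Pick (4,5); next start ≥ 5 → (7,8); next start ≥ 8 → (11,14); next start ≥ 14 → (19,20); next start ≥ 20 → (21,22).
Selected: (4,5) (7,8) (11,14) (19,20) (21,22)

22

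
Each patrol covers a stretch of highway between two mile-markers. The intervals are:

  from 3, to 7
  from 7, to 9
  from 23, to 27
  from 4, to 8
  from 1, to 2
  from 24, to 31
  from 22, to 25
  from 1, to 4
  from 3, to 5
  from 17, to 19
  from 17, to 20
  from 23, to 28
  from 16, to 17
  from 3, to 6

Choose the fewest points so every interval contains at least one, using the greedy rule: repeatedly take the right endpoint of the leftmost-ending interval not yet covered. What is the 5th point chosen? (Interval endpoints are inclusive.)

Sort by right endpoint; whenever an interval is uncovered, place a point at its right end.
By right end: [1,2]  [1,4]  [3,5]  [3,6]  [3,7]  [4,8]  [7,9]  [16,17]  [17,19]  [17,20]  [22,25]  [23,27]  [23,28]  [24,31]
[1,2] uncovered → point at 2; [3,5] uncovered → point at 5; [7,9] uncovered → point at 9; [16,17] uncovered → point at 17; [22,25] uncovered → point at 25.
Points: 2, 5, 9, 17, 25 (5 total).

25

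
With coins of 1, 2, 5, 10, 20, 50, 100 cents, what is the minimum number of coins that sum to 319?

7

Greedy: take as many of the largest coin as possible, then repeat with the remainder.
319 = 3×100 + 1×10 + 1×5 + 2×2
Total coins = 3 + 1 + 1 + 2 = 7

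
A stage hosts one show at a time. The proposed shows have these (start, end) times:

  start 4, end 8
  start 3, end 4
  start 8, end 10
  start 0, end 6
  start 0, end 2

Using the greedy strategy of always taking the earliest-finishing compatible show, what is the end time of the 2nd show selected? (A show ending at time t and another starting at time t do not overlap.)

By end time: (0,2), (3,4), (0,6), (4,8), (8,10).
Pick (0,2); next start ≥ 2 → (3,4); next start ≥ 4 → (4,8); next start ≥ 8 → (8,10).
Selected: (0,2) (3,4) (4,8) (8,10)

4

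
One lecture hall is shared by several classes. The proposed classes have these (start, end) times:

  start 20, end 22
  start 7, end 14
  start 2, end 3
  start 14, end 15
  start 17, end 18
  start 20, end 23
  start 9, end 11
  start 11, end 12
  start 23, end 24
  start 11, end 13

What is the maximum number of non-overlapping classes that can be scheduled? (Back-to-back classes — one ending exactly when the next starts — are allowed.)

7

Sorted by end: (2,3)  (9,11)  (11,12)  (11,13)  (7,14)  (14,15)  (17,18)  (20,22)  (20,23)  (23,24)
take (2,3); take (9,11); take (11,12); take (14,15); take (17,18); take (20,22); take (23,24).
Selected 7 classes.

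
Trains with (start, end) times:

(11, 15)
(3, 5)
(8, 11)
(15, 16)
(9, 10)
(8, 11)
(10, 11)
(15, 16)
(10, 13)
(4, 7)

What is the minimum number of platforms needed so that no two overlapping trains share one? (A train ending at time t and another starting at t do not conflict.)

Count concurrent intervals with a sweep; the peak is the room count.
Events (time:±→running): 3:+→1 4:+→2 5:-→1 7:-→0 8:+→1 8:+→2 9:+→3 10:-→2 10:+→3 10:+→4 … peak 4.

4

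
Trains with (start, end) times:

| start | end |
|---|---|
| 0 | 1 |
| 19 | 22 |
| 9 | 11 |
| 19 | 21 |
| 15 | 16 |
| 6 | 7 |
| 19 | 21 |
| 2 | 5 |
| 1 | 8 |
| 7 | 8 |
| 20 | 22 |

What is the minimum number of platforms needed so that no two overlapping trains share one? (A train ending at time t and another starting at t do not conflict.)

4

Events (time:±→running): 0:+→1 1:-→0 1:+→1 2:+→2 5:-→1 6:+→2 7:-→1 7:+→2 8:-→1 8:-→0 9:+→1 11:-→0 15:+→1 16:-→0 19:+→1 19:+→2 19:+→3 20:+→4 … peak 4.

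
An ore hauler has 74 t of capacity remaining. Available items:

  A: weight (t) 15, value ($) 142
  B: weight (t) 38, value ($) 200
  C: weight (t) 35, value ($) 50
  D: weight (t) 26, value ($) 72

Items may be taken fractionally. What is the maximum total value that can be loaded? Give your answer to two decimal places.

400.15

Ratios (sorted): A 9.47, B 5.26, D 2.77, C 1.43
take A (15 @ 142); take B (38 @ 200); take 21/26 of D → 58.15. Capacity used 74/74.
Total value = 400.15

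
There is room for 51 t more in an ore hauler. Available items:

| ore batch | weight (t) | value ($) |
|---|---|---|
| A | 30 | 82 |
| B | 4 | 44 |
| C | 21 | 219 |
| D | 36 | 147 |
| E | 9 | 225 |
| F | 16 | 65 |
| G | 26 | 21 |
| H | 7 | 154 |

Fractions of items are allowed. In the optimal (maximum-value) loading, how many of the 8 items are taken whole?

Sort by value per unit weight and fill in that order.
Ratios (sorted): E 25.00, H 22.00, B 11.00, C 10.43, D 4.08, F 4.06, A 2.73, G 0.81
take E (9 @ 225); take H (7 @ 154); take B (4 @ 44); take C (21 @ 219); take 10/36 of D → 40.83. Capacity used 51/51.
4 item(s) taken whole; one partial (take 10/36 of D).

4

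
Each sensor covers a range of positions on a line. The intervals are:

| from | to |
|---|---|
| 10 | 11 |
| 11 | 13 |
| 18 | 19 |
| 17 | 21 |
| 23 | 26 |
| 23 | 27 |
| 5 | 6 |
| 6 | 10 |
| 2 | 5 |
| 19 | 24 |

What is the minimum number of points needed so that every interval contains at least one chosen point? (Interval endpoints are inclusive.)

5

By right end: [2,5]  [5,6]  [6,10]  [10,11]  [11,13]  [18,19]  [17,21]  [19,24]  [23,26]  [23,27]
[2,5] uncovered → point at 5; [6,10] uncovered → point at 10; [11,13] uncovered → point at 13; [18,19] uncovered → point at 19; [23,26] uncovered → point at 26.
Points: 5, 10, 13, 19, 26 (5 total).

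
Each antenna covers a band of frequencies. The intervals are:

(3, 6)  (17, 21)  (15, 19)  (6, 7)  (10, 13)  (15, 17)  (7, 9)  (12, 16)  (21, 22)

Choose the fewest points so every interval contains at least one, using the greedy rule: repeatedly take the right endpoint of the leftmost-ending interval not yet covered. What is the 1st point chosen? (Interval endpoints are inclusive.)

Process intervals by earliest right end; each time one isn't hit yet, stab at its right endpoint.
Sorted: [3,6] [6,7] [7,9] [10,13] [12,16] [15,17] [15,19] [17,21] [21,22]
{[3,6],[6,7]} hit by 6; {[7,9]} hit by 9; {[10,13],[12,16]} hit by 13; {[15,17],[15,19],[17,21]} hit by 17; {[21,22]} hit by 22.
Points: 6, 9, 13, 17, 22 (5 total).

6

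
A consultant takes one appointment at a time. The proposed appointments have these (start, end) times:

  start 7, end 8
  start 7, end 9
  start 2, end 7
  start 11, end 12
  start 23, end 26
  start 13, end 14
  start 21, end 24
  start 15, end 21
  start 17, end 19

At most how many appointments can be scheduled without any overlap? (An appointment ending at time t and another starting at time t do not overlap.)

6

Order by finish time; keep every interval that doesn't clash with the previous kept one.
By end time: (2,7), (7,8), (7,9), (11,12), (13,14), (17,19), (15,21), (21,24), (23,26).
Pick (2,7); next start ≥ 7 → (7,8); next start ≥ 8 → (11,12); next start ≥ 12 → (13,14); next start ≥ 14 → (17,19); next start ≥ 19 → (21,24).
Selected 6 appointments.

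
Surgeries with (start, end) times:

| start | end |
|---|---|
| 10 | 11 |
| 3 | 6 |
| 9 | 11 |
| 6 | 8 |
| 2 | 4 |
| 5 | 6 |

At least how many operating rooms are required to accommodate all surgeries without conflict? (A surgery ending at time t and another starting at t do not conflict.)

Count concurrent intervals with a sweep; the peak is the room count.
starts: [2, 3, 5, 6, 9, 10]
ends:   [4, 6, 6, 8, 11, 11]
s2→1 s3→2  — peak 2.

2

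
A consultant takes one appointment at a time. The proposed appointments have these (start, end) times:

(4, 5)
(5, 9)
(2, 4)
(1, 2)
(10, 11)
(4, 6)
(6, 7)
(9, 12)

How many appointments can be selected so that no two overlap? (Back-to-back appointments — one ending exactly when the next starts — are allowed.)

By end time: (1,2), (2,4), (4,5), (4,6), (6,7), (5,9), (10,11), (9,12).
Pick (1,2); next start ≥ 2 → (2,4); next start ≥ 4 → (4,5); next start ≥ 5 → (6,7); next start ≥ 7 → (10,11).
Selected 5 appointments.

5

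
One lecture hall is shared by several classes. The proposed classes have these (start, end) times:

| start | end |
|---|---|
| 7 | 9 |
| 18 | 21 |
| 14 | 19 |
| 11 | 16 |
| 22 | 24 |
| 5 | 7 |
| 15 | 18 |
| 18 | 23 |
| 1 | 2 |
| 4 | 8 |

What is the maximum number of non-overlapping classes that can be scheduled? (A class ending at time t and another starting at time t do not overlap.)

6

By end time: (1,2), (5,7), (4,8), (7,9), (11,16), (15,18), (14,19), (18,21), (18,23), (22,24).
Pick (1,2); next start ≥ 2 → (5,7); next start ≥ 7 → (7,9); next start ≥ 9 → (11,16); next start ≥ 16 → (18,21); next start ≥ 21 → (22,24).
Selected 6 classes.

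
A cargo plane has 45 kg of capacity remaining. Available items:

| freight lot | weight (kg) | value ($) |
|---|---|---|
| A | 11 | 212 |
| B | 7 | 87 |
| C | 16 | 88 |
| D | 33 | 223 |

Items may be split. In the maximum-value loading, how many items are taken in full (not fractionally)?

Greedy by value/weight ratio, highest first.
Order: A (212/11=19.27) > B (87/7=12.43) > D (223/33=6.76) > C (88/16=5.50)
Fill: take A (11 @ 212) → take B (7 @ 87) → take 27/33 of D → 182.45; 45/45 used.
2 item(s) taken whole; one partial (take 27/33 of D).

2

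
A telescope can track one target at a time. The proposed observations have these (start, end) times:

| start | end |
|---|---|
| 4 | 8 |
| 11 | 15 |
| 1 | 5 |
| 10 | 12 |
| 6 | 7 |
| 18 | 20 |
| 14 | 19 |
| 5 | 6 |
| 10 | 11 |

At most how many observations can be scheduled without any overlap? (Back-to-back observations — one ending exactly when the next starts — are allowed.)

6

By end time: (1,5), (5,6), (6,7), (4,8), (10,11), (10,12), (11,15), (14,19), (18,20).
Pick (1,5); next start ≥ 5 → (5,6); next start ≥ 6 → (6,7); next start ≥ 7 → (10,11); next start ≥ 11 → (11,15); next start ≥ 15 → (18,20).
Selected 6 observations.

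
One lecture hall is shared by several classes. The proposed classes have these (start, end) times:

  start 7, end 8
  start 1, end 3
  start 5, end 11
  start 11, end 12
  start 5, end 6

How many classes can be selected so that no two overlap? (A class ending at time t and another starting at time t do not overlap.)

4

Sorted by end: (1,3)  (5,6)  (7,8)  (5,11)  (11,12)
take (1,3); take (5,6); take (7,8); skip (5,11); take (11,12).
Selected 4 classes.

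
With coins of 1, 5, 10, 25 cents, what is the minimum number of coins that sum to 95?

95 = 3×25 + 2×10
Total coins = 3 + 2 = 5

5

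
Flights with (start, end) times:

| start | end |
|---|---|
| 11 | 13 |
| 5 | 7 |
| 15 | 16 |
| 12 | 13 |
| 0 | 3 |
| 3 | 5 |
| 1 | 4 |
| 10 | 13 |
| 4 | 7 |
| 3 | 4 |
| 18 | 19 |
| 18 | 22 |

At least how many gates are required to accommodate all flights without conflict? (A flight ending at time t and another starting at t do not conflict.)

Events (time:±→running): 0:+→1 1:+→2 3:-→1 3:+→2 3:+→3 … peak 3.

3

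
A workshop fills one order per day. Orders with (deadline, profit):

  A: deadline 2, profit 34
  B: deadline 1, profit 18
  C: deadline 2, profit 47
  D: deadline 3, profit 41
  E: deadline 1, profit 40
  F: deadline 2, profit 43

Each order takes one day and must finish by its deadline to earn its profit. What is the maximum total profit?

131

Profit order: C=47 F=43 D=41 E=40 A=34 B=18
Assign: C→slot 2, F→slot 1, D→slot 3, E skipped, A skipped, B skipped.
Slots: [1:F] [2:C] [3:D]
Profit = 43 + 47 + 41 = 131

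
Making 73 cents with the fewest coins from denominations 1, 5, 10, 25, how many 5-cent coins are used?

Use the largest denomination that fits, subtract, and repeat.
73 − 2×25→23 − 2×10→3 − 3×1→0
Count of 5: 0

0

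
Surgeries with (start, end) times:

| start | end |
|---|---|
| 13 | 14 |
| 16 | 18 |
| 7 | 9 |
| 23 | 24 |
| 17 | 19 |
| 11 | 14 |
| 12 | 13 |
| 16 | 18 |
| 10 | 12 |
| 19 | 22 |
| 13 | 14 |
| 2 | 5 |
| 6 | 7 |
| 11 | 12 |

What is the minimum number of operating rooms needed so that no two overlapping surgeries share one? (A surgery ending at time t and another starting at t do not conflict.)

3

Events (time:±→running): 2:+→1 5:-→0 6:+→1 7:-→0 7:+→1 9:-→0 10:+→1 11:+→2 11:+→3 … peak 3.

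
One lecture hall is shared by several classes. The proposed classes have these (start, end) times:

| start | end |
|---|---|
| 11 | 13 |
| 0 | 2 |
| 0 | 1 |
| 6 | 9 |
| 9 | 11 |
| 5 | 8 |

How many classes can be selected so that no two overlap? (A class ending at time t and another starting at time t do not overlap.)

Sorted by end: (0,1)  (0,2)  (5,8)  (6,9)  (9,11)  (11,13)
take (0,1); skip (0,2); take (5,8); skip (6,9); take (9,11); take (11,13).
Selected 4 classes.

4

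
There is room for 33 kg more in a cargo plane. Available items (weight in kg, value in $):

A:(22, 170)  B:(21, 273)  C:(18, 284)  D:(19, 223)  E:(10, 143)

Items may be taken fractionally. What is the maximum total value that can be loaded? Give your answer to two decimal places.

Order: C (284/18=15.78) > E (143/10=14.30) > B (273/21=13.00) > D (223/19=11.74) > A (170/22=7.73)
Fill: take C (18 @ 284) → take E (10 @ 143) → take 5/21 of B → 65.00; 33/33 used.
Total value = 492.00

492.00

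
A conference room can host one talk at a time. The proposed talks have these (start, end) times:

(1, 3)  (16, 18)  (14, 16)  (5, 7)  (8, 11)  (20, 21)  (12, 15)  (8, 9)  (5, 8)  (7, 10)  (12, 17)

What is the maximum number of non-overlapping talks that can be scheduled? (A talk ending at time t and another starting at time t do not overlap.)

6

Order by finish time; keep every interval that doesn't clash with the previous kept one.
Sorted by end: (1,3)  (5,7)  (5,8)  (8,9)  (7,10)  (8,11)  (12,15)  (14,16)  (12,17)  (16,18)  (20,21)
take (1,3); take (5,7); take (8,9); skip (8,11); take (12,15); skip (14,16); skip (12,17); take (16,18); take (20,21).
Selected 6 talks.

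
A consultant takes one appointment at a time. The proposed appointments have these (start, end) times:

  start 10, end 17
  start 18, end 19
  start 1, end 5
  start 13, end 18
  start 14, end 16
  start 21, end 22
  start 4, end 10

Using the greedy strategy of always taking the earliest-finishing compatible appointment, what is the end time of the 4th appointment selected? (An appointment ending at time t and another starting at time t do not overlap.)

Order by finish time; keep every interval that doesn't clash with the previous kept one.
Sorted by end: (1,5)  (4,10)  (14,16)  (10,17)  (13,18)  (18,19)  (21,22)
take (1,5); take (14,16); skip (13,18); take (18,19); take (21,22).
Selected: (1,5) (14,16) (18,19) (21,22)

22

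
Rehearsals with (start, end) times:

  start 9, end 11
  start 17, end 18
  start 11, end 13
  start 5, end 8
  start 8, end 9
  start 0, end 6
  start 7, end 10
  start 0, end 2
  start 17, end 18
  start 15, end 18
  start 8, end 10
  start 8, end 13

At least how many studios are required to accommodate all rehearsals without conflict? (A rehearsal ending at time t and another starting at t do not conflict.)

4

Count concurrent intervals with a sweep; the peak is the room count.
starts: [0, 0, 5, 7, 8, 8, 8, 9, 11, 15, 17, 17]
ends:   [2, 6, 8, 9, 10, 10, 11, 13, 13, 18, 18, 18]
s0→1 s0→2 e2→1 s5→2 e6→1 s7→2 e8→1 s8→2 s8→3 s8→4  — peak 4.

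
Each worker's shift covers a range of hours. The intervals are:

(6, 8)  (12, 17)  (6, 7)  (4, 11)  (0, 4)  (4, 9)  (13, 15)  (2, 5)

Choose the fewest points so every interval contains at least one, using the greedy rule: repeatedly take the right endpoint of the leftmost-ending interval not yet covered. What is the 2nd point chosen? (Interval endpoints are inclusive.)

Process intervals by earliest right end; each time one isn't hit yet, stab at its right endpoint.
Sorted: [0,4] [2,5] [6,7] [6,8] [4,9] [4,11] [13,15] [12,17]
{[0,4],[2,5]} hit by 4; {[6,7],[6,8],[4,9],[4,11]} hit by 7; {[13,15],[12,17]} hit by 15.
Points: 4, 7, 15 (3 total).

7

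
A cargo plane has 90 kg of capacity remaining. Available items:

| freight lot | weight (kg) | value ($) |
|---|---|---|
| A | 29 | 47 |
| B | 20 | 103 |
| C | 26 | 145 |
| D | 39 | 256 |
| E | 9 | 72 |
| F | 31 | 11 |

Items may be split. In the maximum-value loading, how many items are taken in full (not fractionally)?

Ratios (sorted): E 8.00, D 6.56, C 5.58, B 5.15, A 1.62, F 0.35
take E (9 @ 72); take D (39 @ 256); take C (26 @ 145); take 16/20 of B → 82.40. Capacity used 90/90.
3 item(s) taken whole; one partial (take 16/20 of B).

3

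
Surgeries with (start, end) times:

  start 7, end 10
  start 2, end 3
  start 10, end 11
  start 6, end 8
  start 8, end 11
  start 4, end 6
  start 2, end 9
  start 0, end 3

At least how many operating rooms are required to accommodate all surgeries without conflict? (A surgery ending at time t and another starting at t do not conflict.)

The answer is the maximum number of intervals overlapping at any instant.
Events (time:±→running): 0:+→1 2:+→2 2:+→3 … peak 3.

3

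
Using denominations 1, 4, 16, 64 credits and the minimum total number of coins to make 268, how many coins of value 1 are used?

268 = 4×64 + 3×4
Count of 1: 0

0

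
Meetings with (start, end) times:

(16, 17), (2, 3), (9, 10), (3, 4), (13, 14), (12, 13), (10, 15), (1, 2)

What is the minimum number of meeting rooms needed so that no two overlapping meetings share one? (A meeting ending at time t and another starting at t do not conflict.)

2

starts: [1, 2, 3, 9, 10, 12, 13, 16]
ends:   [2, 3, 4, 10, 13, 14, 15, 17]
s1→1 e2→0 s2→1 e3→0 s3→1 e4→0 s9→1 e10→0 s10→1 s12→2  — peak 2.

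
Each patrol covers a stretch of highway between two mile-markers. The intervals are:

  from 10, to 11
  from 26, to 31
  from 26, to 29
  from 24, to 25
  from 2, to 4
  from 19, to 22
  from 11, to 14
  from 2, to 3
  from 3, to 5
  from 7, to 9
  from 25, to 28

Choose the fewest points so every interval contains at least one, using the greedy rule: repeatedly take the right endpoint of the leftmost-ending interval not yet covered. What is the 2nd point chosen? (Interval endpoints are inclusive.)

9

Sort by right endpoint; whenever an interval is uncovered, place a point at its right end.
By right end: [2,3]  [2,4]  [3,5]  [7,9]  [10,11]  [11,14]  [19,22]  [24,25]  [25,28]  [26,29]  [26,31]
[2,3] uncovered → point at 3; [7,9] uncovered → point at 9; [10,11] uncovered → point at 11; [19,22] uncovered → point at 22; [24,25] uncovered → point at 25; [26,29] uncovered → point at 29.
Points: 3, 9, 11, 22, 25, 29 (6 total).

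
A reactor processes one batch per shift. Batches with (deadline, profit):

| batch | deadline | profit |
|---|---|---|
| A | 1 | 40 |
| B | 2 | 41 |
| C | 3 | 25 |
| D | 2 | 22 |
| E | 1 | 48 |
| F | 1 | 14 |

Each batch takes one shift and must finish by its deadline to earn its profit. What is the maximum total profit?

Sort by profit descending; place each in the latest free slot ≤ its deadline.
By profit: E(d1,48), B(d2,41), A(d1,40), C(d3,25), D(d2,22), F(d1,14)
E→slot 1; B→slot 2; A skipped; C→slot 3; D skipped; F skipped.
Profit = 48 + 41 + 25 = 114

114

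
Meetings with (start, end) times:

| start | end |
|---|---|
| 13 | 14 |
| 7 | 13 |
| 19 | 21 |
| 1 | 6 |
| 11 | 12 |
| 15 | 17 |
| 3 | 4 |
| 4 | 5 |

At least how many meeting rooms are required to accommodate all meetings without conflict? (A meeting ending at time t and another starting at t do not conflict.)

2

Count concurrent intervals with a sweep; the peak is the room count.
starts: [1, 3, 4, 7, 11, 13, 15, 19]
ends:   [4, 5, 6, 12, 13, 14, 17, 21]
s1→1 s3→2  — peak 2.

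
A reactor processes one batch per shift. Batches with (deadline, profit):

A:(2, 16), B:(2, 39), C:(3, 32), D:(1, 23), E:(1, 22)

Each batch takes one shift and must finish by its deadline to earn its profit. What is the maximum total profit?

94

Sort by profit descending; place each in the latest free slot ≤ its deadline.
By profit: B(d2,39), C(d3,32), D(d1,23), E(d1,22), A(d2,16)
B→slot 2; C→slot 3; D→slot 1; E skipped; A skipped.
Profit = 23 + 39 + 32 = 94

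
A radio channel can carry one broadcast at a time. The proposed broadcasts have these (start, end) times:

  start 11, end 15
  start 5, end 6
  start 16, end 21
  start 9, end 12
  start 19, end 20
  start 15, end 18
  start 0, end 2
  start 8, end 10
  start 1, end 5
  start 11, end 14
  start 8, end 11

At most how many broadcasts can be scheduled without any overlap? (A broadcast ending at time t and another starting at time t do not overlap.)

By end time: (0,2), (1,5), (5,6), (8,10), (8,11), (9,12), (11,14), (11,15), (15,18), (19,20), (16,21).
Pick (0,2); next start ≥ 2 → (5,6); next start ≥ 6 → (8,10); next start ≥ 10 → (11,14); next start ≥ 14 → (15,18); next start ≥ 18 → (19,20).
Selected 6 broadcasts.

6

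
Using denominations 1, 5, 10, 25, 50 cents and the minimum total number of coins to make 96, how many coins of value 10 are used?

Use the largest denomination that fits, subtract, and repeat.
96 − 1×50→46 − 1×25→21 − 2×10→1 − 1×1→0
Count of 10: 2

2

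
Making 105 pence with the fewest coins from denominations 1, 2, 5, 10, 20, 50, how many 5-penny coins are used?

105 − 2×50→5 − 1×5→0
Count of 5: 1

1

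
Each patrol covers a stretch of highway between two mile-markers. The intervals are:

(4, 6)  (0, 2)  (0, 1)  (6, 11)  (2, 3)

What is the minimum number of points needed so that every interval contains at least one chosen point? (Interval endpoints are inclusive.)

3

Sort by right endpoint; whenever an interval is uncovered, place a point at its right end.
By right end: [0,1]  [0,2]  [2,3]  [4,6]  [6,11]
[0,1] uncovered → point at 1; [2,3] uncovered → point at 3; [4,6] uncovered → point at 6.
Points: 1, 3, 6 (3 total).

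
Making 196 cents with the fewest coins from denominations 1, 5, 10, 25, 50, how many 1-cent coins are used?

1

Greedy: take as many of the largest coin as possible, then repeat with the remainder.
196 = 3×50 + 1×25 + 2×10 + 1×1
Count of 1: 1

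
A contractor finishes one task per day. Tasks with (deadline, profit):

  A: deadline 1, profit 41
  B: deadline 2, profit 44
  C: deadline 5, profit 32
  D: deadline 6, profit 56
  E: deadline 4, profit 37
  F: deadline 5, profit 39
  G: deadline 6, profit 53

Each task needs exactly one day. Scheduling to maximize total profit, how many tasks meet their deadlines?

6

By profit: D(d6,56), G(d6,53), B(d2,44), A(d1,41), F(d5,39), E(d4,37), C(d5,32)
D→slot 6; G→slot 5; B→slot 2; A→slot 1; F→slot 4; E→slot 3; C skipped.
6 of 7 scheduled.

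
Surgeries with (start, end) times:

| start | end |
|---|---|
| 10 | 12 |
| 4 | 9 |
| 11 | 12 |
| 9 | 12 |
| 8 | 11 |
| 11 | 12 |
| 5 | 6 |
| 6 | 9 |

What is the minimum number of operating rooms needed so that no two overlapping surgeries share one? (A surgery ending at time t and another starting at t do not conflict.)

4

Events (time:±→running): 4:+→1 5:+→2 6:-→1 6:+→2 8:+→3 9:-→2 9:-→1 9:+→2 10:+→3 11:-→2 11:+→3 11:+→4 … peak 4.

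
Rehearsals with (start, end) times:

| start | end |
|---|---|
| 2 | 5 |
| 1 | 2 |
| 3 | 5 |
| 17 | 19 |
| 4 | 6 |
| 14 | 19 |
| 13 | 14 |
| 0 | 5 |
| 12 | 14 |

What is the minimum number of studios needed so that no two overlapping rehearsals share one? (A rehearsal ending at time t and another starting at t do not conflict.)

4

The answer is the maximum number of intervals overlapping at any instant.
Events (time:±→running): 0:+→1 1:+→2 2:-→1 2:+→2 3:+→3 4:+→4 … peak 4.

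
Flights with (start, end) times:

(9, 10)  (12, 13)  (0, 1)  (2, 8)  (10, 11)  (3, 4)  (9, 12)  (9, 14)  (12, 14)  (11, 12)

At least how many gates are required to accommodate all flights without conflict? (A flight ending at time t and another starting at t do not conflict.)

The answer is the maximum number of intervals overlapping at any instant.
starts: [0, 2, 3, 9, 9, 9, 10, 11, 12, 12]
ends:   [1, 4, 8, 10, 11, 12, 12, 13, 14, 14]
s0→1 e1→0 s2→1 s3→2 e4→1 e8→0 s9→1 s9→2 s9→3  — peak 3.

3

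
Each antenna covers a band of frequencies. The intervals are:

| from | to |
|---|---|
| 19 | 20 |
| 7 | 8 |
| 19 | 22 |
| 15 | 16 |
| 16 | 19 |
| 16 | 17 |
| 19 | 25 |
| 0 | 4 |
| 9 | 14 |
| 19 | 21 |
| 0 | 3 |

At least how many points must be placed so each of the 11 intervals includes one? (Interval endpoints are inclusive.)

5

Process intervals by earliest right end; each time one isn't hit yet, stab at its right endpoint.
Sorted: [0,3] [0,4] [7,8] [9,14] [15,16] [16,17] [16,19] [19,20] [19,21] [19,22] [19,25]
{[0,3],[0,4]} hit by 3; {[7,8]} hit by 8; {[9,14]} hit by 14; {[15,16],[16,17],[16,19]} hit by 16; {[19,20],[19,21],[19,22],[19,25]} hit by 20.
Points: 3, 8, 14, 16, 20 (5 total).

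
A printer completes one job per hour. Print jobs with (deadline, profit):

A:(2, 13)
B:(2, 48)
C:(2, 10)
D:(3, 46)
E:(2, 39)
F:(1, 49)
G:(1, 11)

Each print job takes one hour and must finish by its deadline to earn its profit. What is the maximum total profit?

143

Take jobs in profit order; each goes to the latest open slot no later than its deadline.
Profit order: F=49 B=48 D=46 E=39 A=13 G=11 C=10
Assign: F→slot 1, B→slot 2, D→slot 3, E skipped, A skipped, G skipped, C skipped.
Slots: [1:F] [2:B] [3:D]
Profit = 49 + 48 + 46 = 143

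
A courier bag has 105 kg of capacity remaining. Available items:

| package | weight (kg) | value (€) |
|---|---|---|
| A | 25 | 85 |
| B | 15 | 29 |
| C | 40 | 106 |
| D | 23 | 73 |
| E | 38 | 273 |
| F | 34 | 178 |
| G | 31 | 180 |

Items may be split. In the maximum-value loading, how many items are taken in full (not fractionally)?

Sort by value per unit weight and fill in that order.
Ratios (sorted): E 7.18, G 5.81, F 5.24, A 3.40, D 3.17, C 2.65, B 1.93
take E (38 @ 273); take G (31 @ 180); take F (34 @ 178); take 2/25 of A → 6.80. Capacity used 105/105.
3 item(s) taken whole; one partial (take 2/25 of A).

3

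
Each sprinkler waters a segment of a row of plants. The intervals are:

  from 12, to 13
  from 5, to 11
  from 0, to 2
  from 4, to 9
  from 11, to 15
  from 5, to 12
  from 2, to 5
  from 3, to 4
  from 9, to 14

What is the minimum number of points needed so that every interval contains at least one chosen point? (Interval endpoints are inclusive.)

4

Sort by right endpoint; whenever an interval is uncovered, place a point at its right end.
By right end: [0,2]  [3,4]  [2,5]  [4,9]  [5,11]  [5,12]  [12,13]  [9,14]  [11,15]
[0,2] uncovered → point at 2; [3,4] uncovered → point at 4; [5,11] uncovered → point at 11; [12,13] uncovered → point at 13.
Points: 2, 4, 11, 13 (4 total).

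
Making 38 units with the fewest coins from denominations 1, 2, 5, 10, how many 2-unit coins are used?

Greedy: take as many of the largest coin as possible, then repeat with the remainder.
38 = 3×10 + 1×5 + 1×2 + 1×1
Count of 2: 1

1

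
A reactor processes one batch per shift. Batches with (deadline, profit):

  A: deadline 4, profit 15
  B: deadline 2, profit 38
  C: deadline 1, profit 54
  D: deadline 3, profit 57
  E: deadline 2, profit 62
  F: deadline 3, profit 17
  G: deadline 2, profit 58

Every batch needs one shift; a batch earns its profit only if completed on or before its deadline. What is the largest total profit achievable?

192

By profit: E(d2,62), G(d2,58), D(d3,57), C(d1,54), B(d2,38), F(d3,17), A(d4,15)
E→slot 2; G→slot 1; D→slot 3; C skipped; B skipped; F skipped; A→slot 4.
Profit = 58 + 62 + 57 + 15 = 192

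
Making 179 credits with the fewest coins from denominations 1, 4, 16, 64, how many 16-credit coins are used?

Use the largest denomination that fits, subtract, and repeat.
179 = 2×64 + 3×16 + 3×1
Count of 16: 3

3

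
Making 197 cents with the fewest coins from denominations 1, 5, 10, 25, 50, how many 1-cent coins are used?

2

Use the largest denomination that fits, subtract, and repeat.
197 − 3×50→47 − 1×25→22 − 2×10→2 − 2×1→0
Count of 1: 2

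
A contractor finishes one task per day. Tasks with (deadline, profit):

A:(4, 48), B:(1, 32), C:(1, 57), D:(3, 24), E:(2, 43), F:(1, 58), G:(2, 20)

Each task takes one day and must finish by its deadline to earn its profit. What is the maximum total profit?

By profit: F(d1,58), C(d1,57), A(d4,48), E(d2,43), B(d1,32), D(d3,24), G(d2,20)
F→slot 1; C skipped; A→slot 4; E→slot 2; B skipped; D→slot 3; G skipped.
Profit = 58 + 43 + 24 + 48 = 173

173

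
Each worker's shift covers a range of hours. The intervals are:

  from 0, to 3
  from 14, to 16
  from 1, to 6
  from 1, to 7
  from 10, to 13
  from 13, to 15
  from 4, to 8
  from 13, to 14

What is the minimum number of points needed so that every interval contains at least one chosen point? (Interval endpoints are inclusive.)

Sort by right endpoint; whenever an interval is uncovered, place a point at its right end.
By right end: [0,3]  [1,6]  [1,7]  [4,8]  [10,13]  [13,14]  [13,15]  [14,16]
[0,3] uncovered → point at 3; [4,8] uncovered → point at 8; [10,13] uncovered → point at 13; [14,16] uncovered → point at 16.
Points: 3, 8, 13, 16 (4 total).

4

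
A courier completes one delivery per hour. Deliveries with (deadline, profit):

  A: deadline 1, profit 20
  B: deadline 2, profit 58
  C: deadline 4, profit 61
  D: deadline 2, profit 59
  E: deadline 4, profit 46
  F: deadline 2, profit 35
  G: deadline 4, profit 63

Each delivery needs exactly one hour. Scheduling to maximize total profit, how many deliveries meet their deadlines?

4

Take jobs in profit order; each goes to the latest open slot no later than its deadline.
Profit order: G=63 C=61 D=59 B=58 E=46 F=35 A=20
Assign: G→slot 4, C→slot 3, D→slot 2, B→slot 1, E skipped, F skipped, A skipped.
Slots: [1:B] [2:D] [3:C] [4:G]
4 of 7 scheduled.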